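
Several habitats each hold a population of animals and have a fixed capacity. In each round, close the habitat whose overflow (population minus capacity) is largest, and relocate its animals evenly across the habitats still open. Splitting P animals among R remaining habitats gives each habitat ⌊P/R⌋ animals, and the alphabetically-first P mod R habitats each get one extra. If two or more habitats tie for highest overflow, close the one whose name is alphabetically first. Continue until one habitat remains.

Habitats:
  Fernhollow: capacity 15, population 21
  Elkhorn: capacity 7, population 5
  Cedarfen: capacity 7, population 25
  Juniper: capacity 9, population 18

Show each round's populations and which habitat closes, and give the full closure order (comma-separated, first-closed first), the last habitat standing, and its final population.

Closure order: Cedarfen, Juniper, Fernhollow
Last habitat: Elkhorn with 69 animals

Round 1: Cedarfen=25 Elkhorn=5 Fernhollow=21 Juniper=18 → close Cedarfen (overflow 18)
  25÷3 = 8 each, +1 to first 1
Round 2: Elkhorn=14 Fernhollow=29 Juniper=26 → close Juniper (overflow 17)
  26÷2 = 13 each, +1 to first 0
Round 3: Elkhorn=27 Fernhollow=42 → close Fernhollow (overflow 27)
  42÷1 = 42 each, +1 to first 0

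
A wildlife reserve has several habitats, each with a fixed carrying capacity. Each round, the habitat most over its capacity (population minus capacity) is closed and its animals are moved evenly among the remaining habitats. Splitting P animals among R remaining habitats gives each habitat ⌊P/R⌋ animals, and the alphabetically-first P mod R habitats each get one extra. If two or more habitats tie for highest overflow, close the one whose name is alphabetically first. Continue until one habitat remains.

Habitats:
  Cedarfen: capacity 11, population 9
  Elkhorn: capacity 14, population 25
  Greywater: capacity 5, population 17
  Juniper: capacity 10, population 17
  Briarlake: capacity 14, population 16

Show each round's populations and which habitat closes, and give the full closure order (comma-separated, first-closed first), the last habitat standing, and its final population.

Closure order: Greywater, Elkhorn, Juniper, Briarlake
Last habitat: Cedarfen with 84 animals

Round 1: Briarlake=16 Cedarfen=9 Elkhorn=25 Greywater=17 Juniper=17 → close Greywater (overflow 12)
  17÷4 = 4 each, +1 to first 1
Round 2: Briarlake=21 Cedarfen=13 Elkhorn=29 Juniper=21 → close Elkhorn (overflow 15)
  29÷3 = 9 each, +1 to first 2
Round 3: Briarlake=31 Cedarfen=23 Juniper=30 → close Juniper (overflow 20)
  30÷2 = 15 each, +1 to first 0
Round 4: Briarlake=46 Cedarfen=38 → close Briarlake (overflow 32)
  46÷1 = 46 each, +1 to first 0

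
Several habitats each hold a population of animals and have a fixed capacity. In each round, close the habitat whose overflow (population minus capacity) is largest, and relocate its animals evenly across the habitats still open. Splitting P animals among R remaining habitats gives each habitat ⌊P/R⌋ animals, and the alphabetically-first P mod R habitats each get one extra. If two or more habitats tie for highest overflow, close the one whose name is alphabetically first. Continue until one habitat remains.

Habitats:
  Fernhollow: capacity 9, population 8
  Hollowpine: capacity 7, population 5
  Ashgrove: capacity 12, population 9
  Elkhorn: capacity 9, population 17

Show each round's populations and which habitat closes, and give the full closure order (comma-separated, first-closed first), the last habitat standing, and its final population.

Closure order: Elkhorn, Fernhollow, Ashgrove
Last habitat: Hollowpine with 39 animals

Round 1: Ashgrove=9 Elkhorn=17 Fernhollow=8 Hollowpine=5 → close Elkhorn (overflow 8)
  17÷3 = 5 each, +1 to first 2
Round 2: Ashgrove=15 Fernhollow=14 Hollowpine=10 → close Fernhollow (overflow 5)
  14÷2 = 7 each, +1 to first 0
Round 3: Ashgrove=22 Hollowpine=17 → close Ashgrove (overflow 10)
  22÷1 = 22 each, +1 to first 0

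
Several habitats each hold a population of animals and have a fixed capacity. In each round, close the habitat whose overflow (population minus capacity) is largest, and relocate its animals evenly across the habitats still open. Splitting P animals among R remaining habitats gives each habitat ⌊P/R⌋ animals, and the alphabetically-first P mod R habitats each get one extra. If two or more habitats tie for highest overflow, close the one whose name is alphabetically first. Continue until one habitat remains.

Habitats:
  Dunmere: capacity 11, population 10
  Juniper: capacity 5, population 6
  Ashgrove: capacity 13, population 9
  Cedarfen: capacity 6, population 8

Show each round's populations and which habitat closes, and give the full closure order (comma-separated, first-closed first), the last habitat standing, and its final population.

Closure order: Cedarfen, Juniper, Dunmere
Last habitat: Ashgrove with 33 animals

Round 1: Ashgrove=9 Cedarfen=8 Dunmere=10 Juniper=6 → close Cedarfen (overflow 2)
  8÷3 = 2 each, +1 to first 2
Round 2: Ashgrove=12 Dunmere=13 Juniper=8 → close Juniper (overflow 3)
  8÷2 = 4 each, +1 to first 0
Round 3: Ashgrove=16 Dunmere=17 → close Dunmere (overflow 6)
  17÷1 = 17 each, +1 to first 0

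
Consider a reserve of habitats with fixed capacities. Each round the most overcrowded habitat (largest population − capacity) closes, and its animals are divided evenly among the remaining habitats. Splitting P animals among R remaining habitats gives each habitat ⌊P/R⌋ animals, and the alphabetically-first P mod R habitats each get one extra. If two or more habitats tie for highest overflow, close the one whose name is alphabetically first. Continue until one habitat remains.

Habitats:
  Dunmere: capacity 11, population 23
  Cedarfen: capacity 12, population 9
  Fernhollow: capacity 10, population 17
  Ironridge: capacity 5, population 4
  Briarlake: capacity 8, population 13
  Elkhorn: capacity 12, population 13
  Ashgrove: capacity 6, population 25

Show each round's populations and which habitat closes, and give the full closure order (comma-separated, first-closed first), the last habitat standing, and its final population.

Round 1: Ashgrove=25 Briarlake=13 Cedarfen=9 Dunmere=23 Elkhorn=13 Fernhollow=17 Ironridge=4 → close Ashgrove (overflow 19)
  25÷6 = 4 each, +1 to first 1
Round 2: Briarlake=18 Cedarfen=13 Dunmere=27 Elkhorn=17 Fernhollow=21 Ironridge=8 → close Dunmere (overflow 16)
  27÷5 = 5 each, +1 to first 2
Round 3: Briarlake=24 Cedarfen=19 Elkhorn=22 Fernhollow=26 Ironridge=13 → close Briarlake (overflow 16)
  24÷4 = 6 each, +1 to first 0
Round 4: Cedarfen=25 Elkhorn=28 Fernhollow=32 Ironridge=19 → close Fernhollow (overflow 22)
  32÷3 = 10 each, +1 to first 2
Round 5: Cedarfen=36 Elkhorn=39 Ironridge=29 → close Elkhorn (overflow 27)
  39÷2 = 19 each, +1 to first 1
Round 6: Cedarfen=56 Ironridge=48 → close Cedarfen (overflow 44)
  56÷1 = 56 each, +1 to first 0

Closure order: Ashgrove, Dunmere, Briarlake, Fernhollow, Elkhorn, Cedarfen
Last habitat: Ironridge with 104 animals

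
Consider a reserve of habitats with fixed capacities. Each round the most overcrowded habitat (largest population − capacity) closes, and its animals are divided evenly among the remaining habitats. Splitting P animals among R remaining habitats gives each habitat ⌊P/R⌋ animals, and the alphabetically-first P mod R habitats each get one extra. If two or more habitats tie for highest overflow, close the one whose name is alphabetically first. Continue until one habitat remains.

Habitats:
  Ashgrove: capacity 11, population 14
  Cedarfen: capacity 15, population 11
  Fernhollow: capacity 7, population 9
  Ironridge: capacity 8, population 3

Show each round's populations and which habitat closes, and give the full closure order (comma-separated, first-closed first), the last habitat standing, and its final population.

Round 1: Ashgrove=14 Cedarfen=11 Fernhollow=9 Ironridge=3 → close Ashgrove (overflow 3)
  14÷3 = 4 each, +1 to first 2
Round 2: Cedarfen=16 Fernhollow=14 Ironridge=7 → close Fernhollow (overflow 7)
  14÷2 = 7 each, +1 to first 0
Round 3: Cedarfen=23 Ironridge=14 → close Cedarfen (overflow 8)
  23÷1 = 23 each, +1 to first 0

Closure order: Ashgrove, Fernhollow, Cedarfen
Last habitat: Ironridge with 37 animals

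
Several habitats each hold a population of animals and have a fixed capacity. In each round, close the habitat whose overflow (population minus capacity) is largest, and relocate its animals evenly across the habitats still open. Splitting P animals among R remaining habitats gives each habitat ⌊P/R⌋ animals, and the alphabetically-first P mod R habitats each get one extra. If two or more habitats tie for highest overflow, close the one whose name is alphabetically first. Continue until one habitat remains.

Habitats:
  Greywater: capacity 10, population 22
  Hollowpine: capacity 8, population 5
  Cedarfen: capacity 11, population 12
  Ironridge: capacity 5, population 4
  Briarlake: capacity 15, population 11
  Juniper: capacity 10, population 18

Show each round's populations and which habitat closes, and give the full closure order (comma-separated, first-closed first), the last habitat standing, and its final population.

Closure order: Greywater, Juniper, Cedarfen, Briarlake, Ironridge
Last habitat: Hollowpine with 72 animals

Round 1: Briarlake=11 Cedarfen=12 Greywater=22 Hollowpine=5 Ironridge=4 Juniper=18 → close Greywater (overflow 12)
  22÷5 = 4 each, +1 to first 2
Round 2: Briarlake=16 Cedarfen=17 Hollowpine=9 Ironridge=8 Juniper=22 → close Juniper (overflow 12)
  22÷4 = 5 each, +1 to first 2
Round 3: Briarlake=22 Cedarfen=23 Hollowpine=14 Ironridge=13 → close Cedarfen (overflow 12)
  23÷3 = 7 each, +1 to first 2
Round 4: Briarlake=30 Hollowpine=22 Ironridge=20 → close Briarlake (overflow 15)
  30÷2 = 15 each, +1 to first 0
Round 5: Hollowpine=37 Ironridge=35 → close Ironridge (overflow 30)
  35÷1 = 35 each, +1 to first 0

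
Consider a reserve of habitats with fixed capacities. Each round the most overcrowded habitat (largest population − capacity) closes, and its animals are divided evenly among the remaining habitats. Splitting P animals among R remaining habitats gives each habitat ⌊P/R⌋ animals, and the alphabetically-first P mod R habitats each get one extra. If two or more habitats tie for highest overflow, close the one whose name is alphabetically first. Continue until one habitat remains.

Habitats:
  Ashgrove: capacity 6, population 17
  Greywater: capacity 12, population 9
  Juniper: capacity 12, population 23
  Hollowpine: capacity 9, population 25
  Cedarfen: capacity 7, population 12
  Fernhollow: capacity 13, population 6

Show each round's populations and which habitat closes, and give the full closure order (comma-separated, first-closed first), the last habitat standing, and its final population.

Closure order: Hollowpine, Ashgrove, Juniper, Cedarfen, Greywater
Last habitat: Fernhollow with 92 animals

Round 1: Ashgrove=17 Cedarfen=12 Fernhollow=6 Greywater=9 Hollowpine=25 Juniper=23 → close Hollowpine (overflow 16)
  25÷5 = 5 each, +1 to first 0
Round 2: Ashgrove=22 Cedarfen=17 Fernhollow=11 Greywater=14 Juniper=28 → close Ashgrove (overflow 16)
  22÷4 = 5 each, +1 to first 2
Round 3: Cedarfen=23 Fernhollow=17 Greywater=19 Juniper=33 → close Juniper (overflow 21)
  33÷3 = 11 each, +1 to first 0
Round 4: Cedarfen=34 Fernhollow=28 Greywater=30 → close Cedarfen (overflow 27)
  34÷2 = 17 each, +1 to first 0
Round 5: Fernhollow=45 Greywater=47 → close Greywater (overflow 35)
  47÷1 = 47 each, +1 to first 0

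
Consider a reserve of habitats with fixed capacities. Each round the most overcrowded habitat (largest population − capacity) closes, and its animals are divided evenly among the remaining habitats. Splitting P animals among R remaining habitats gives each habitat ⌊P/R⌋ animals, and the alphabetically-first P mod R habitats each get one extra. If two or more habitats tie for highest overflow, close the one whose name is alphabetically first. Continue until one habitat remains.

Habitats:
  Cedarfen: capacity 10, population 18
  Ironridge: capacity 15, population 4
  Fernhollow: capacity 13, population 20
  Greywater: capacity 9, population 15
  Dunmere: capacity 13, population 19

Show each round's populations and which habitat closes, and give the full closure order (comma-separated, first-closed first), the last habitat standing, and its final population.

Round 1: Cedarfen=18 Dunmere=19 Fernhollow=20 Greywater=15 Ironridge=4 → close Cedarfen (overflow 8)
  18÷4 = 4 each, +1 to first 2
Round 2: Dunmere=24 Fernhollow=25 Greywater=19 Ironridge=8 → close Fernhollow (overflow 12)
  25÷3 = 8 each, +1 to first 1
Round 3: Dunmere=33 Greywater=27 Ironridge=16 → close Dunmere (overflow 20)
  33÷2 = 16 each, +1 to first 1
Round 4: Greywater=44 Ironridge=32 → close Greywater (overflow 35)
  44÷1 = 44 each, +1 to first 0

Closure order: Cedarfen, Fernhollow, Dunmere, Greywater
Last habitat: Ironridge with 76 animals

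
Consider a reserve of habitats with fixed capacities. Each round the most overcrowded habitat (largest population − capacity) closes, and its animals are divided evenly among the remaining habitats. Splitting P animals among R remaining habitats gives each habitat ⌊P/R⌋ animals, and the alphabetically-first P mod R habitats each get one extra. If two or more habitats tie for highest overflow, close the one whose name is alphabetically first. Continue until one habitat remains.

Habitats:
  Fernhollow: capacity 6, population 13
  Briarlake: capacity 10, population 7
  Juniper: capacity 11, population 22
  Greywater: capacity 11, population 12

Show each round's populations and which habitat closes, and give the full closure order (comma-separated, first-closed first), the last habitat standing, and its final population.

Round 1: Briarlake=7 Fernhollow=13 Greywater=12 Juniper=22 → close Juniper (overflow 11)
  22÷3 = 7 each, +1 to first 1
Round 2: Briarlake=15 Fernhollow=20 Greywater=19 → close Fernhollow (overflow 14)
  20÷2 = 10 each, +1 to first 0
Round 3: Briarlake=25 Greywater=29 → close Greywater (overflow 18)
  29÷1 = 29 each, +1 to first 0

Closure order: Juniper, Fernhollow, Greywater
Last habitat: Briarlake with 54 animals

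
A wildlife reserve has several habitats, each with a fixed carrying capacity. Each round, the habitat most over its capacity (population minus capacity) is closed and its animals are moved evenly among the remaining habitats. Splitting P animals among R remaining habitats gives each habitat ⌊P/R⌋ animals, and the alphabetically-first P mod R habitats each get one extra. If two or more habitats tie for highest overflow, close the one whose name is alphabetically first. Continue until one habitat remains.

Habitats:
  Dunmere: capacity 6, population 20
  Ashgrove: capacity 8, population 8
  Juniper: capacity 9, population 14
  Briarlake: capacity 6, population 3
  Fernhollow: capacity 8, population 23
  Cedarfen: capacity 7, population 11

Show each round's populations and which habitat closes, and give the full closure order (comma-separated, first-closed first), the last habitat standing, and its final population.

Round 1: Ashgrove=8 Briarlake=3 Cedarfen=11 Dunmere=20 Fernhollow=23 Juniper=14 → close Fernhollow (overflow 15)
  23÷5 = 4 each, +1 to first 3
Round 2: Ashgrove=13 Briarlake=8 Cedarfen=16 Dunmere=24 Juniper=18 → close Dunmere (overflow 18)
  24÷4 = 6 each, +1 to first 0
Round 3: Ashgrove=19 Briarlake=14 Cedarfen=22 Juniper=24 → close Cedarfen (overflow 15)
  22÷3 = 7 each, +1 to first 1
Round 4: Ashgrove=27 Briarlake=21 Juniper=31 → close Juniper (overflow 22)
  31÷2 = 15 each, +1 to first 1
Round 5: Ashgrove=43 Briarlake=36 → close Ashgrove (overflow 35)
  43÷1 = 43 each, +1 to first 0

Closure order: Fernhollow, Dunmere, Cedarfen, Juniper, Ashgrove
Last habitat: Briarlake with 79 animals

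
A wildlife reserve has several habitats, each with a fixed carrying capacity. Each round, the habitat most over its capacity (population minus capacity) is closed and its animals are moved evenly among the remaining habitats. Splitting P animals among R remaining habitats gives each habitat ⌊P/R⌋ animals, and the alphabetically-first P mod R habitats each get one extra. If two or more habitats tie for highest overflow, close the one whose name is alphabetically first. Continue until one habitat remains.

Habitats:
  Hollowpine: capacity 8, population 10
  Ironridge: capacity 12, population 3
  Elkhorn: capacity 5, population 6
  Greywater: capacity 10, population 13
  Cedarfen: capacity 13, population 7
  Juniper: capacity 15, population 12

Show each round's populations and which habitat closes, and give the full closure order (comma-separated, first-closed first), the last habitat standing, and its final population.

Closure order: Greywater, Hollowpine, Elkhorn, Juniper, Cedarfen
Last habitat: Ironridge with 51 animals

Round 1: Cedarfen=7 Elkhorn=6 Greywater=13 Hollowpine=10 Ironridge=3 Juniper=12 → close Greywater (overflow 3)
  13÷5 = 2 each, +1 to first 3
Round 2: Cedarfen=10 Elkhorn=9 Hollowpine=13 Ironridge=5 Juniper=14 → close Hollowpine (overflow 5)
  13÷4 = 3 each, +1 to first 1
Round 3: Cedarfen=14 Elkhorn=12 Ironridge=8 Juniper=17 → close Elkhorn (overflow 7)
  12÷3 = 4 each, +1 to first 0
Round 4: Cedarfen=18 Ironridge=12 Juniper=21 → close Juniper (overflow 6)
  21÷2 = 10 each, +1 to first 1
Round 5: Cedarfen=29 Ironridge=22 → close Cedarfen (overflow 16)
  29÷1 = 29 each, +1 to first 0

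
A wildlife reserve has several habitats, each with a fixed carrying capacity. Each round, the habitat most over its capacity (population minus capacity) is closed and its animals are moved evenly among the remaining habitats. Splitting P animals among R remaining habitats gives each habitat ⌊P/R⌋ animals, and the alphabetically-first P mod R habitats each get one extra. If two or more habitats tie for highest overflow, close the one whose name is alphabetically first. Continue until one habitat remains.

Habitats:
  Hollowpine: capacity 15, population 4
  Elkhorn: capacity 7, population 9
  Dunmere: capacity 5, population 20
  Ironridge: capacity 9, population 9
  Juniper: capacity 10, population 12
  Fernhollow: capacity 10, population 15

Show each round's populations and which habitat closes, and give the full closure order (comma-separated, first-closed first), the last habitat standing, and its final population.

Round 1: Dunmere=20 Elkhorn=9 Fernhollow=15 Hollowpine=4 Ironridge=9 Juniper=12 → close Dunmere (overflow 15)
  20÷5 = 4 each, +1 to first 0
Round 2: Elkhorn=13 Fernhollow=19 Hollowpine=8 Ironridge=13 Juniper=16 → close Fernhollow (overflow 9)
  19÷4 = 4 each, +1 to first 3
Round 3: Elkhorn=18 Hollowpine=13 Ironridge=18 Juniper=20 → close Elkhorn (overflow 11)
  18÷3 = 6 each, +1 to first 0
Round 4: Hollowpine=19 Ironridge=24 Juniper=26 → close Juniper (overflow 16)
  26÷2 = 13 each, +1 to first 0
Round 5: Hollowpine=32 Ironridge=37 → close Ironridge (overflow 28)
  37÷1 = 37 each, +1 to first 0

Closure order: Dunmere, Fernhollow, Elkhorn, Juniper, Ironridge
Last habitat: Hollowpine with 69 animals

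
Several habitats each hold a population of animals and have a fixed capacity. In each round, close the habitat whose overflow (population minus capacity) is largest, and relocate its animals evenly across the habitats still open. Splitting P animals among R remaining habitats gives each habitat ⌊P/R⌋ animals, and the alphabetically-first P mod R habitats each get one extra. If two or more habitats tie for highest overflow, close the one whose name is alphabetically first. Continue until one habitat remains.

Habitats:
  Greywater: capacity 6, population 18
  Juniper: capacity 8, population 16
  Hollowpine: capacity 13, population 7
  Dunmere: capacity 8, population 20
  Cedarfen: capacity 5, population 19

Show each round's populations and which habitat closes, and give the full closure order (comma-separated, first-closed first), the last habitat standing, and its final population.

Closure order: Cedarfen, Dunmere, Greywater, Juniper
Last habitat: Hollowpine with 80 animals

Round 1: Cedarfen=19 Dunmere=20 Greywater=18 Hollowpine=7 Juniper=16 → close Cedarfen (overflow 14)
  19÷4 = 4 each, +1 to first 3
Round 2: Dunmere=25 Greywater=23 Hollowpine=12 Juniper=20 → close Dunmere (overflow 17)
  25÷3 = 8 each, +1 to first 1
Round 3: Greywater=32 Hollowpine=20 Juniper=28 → close Greywater (overflow 26)
  32÷2 = 16 each, +1 to first 0
Round 4: Hollowpine=36 Juniper=44 → close Juniper (overflow 36)
  44÷1 = 44 each, +1 to first 0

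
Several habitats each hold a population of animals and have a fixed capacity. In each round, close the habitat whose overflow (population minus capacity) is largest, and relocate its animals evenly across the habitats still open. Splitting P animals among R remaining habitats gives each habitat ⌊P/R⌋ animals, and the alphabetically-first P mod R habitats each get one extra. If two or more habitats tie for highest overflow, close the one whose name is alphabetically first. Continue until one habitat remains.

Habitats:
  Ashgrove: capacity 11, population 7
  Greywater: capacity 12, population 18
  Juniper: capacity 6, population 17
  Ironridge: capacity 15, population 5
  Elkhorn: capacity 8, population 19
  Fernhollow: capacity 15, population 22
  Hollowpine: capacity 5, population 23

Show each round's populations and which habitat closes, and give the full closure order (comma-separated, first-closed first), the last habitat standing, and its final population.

Round 1: Ashgrove=7 Elkhorn=19 Fernhollow=22 Greywater=18 Hollowpine=23 Ironridge=5 Juniper=17 → close Hollowpine (overflow 18)
  23÷6 = 3 each, +1 to first 5
Round 2: Ashgrove=11 Elkhorn=23 Fernhollow=26 Greywater=22 Ironridge=9 Juniper=20 → close Elkhorn (overflow 15)
  23÷5 = 4 each, +1 to first 3
Round 3: Ashgrove=16 Fernhollow=31 Greywater=27 Ironridge=13 Juniper=24 → close Juniper (overflow 18)
  24÷4 = 6 each, +1 to first 0
Round 4: Ashgrove=22 Fernhollow=37 Greywater=33 Ironridge=19 → close Fernhollow (overflow 22)
  37÷3 = 12 each, +1 to first 1
Round 5: Ashgrove=35 Greywater=45 Ironridge=31 → close Greywater (overflow 33)
  45÷2 = 22 each, +1 to first 1
Round 6: Ashgrove=58 Ironridge=53 → close Ashgrove (overflow 47)
  58÷1 = 58 each, +1 to first 0

Closure order: Hollowpine, Elkhorn, Juniper, Fernhollow, Greywater, Ashgrove
Last habitat: Ironridge with 111 animals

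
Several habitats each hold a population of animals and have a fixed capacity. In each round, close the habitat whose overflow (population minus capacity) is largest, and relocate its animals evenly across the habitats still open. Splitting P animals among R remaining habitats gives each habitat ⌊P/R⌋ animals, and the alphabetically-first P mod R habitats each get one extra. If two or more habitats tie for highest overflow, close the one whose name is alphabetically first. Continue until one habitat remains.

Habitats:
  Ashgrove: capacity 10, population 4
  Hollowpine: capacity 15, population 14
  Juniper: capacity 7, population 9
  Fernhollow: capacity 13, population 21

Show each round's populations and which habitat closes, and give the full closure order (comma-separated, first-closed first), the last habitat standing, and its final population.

Closure order: Fernhollow, Juniper, Hollowpine
Last habitat: Ashgrove with 48 animals

Round 1: Ashgrove=4 Fernhollow=21 Hollowpine=14 Juniper=9 → close Fernhollow (overflow 8)
  21÷3 = 7 each, +1 to first 0
Round 2: Ashgrove=11 Hollowpine=21 Juniper=16 → close Juniper (overflow 9)
  16÷2 = 8 each, +1 to first 0
Round 3: Ashgrove=19 Hollowpine=29 → close Hollowpine (overflow 14)
  29÷1 = 29 each, +1 to first 0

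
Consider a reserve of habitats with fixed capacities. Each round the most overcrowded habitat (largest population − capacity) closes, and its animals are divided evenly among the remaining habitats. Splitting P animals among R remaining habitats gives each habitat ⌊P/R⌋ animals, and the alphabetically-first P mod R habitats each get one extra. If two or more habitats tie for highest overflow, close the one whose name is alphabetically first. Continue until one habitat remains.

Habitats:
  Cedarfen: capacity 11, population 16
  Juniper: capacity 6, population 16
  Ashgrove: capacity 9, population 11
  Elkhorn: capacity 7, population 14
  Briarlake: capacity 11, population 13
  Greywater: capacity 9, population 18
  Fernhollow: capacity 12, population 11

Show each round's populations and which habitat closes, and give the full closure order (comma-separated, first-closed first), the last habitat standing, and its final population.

Closure order: Juniper, Greywater, Elkhorn, Cedarfen, Ashgrove, Briarlake
Last habitat: Fernhollow with 99 animals

Round 1: Ashgrove=11 Briarlake=13 Cedarfen=16 Elkhorn=14 Fernhollow=11 Greywater=18 Juniper=16 → close Juniper (overflow 10)
  16÷6 = 2 each, +1 to first 4
Round 2: Ashgrove=14 Briarlake=16 Cedarfen=19 Elkhorn=17 Fernhollow=13 Greywater=20 → close Greywater (overflow 11)
  20÷5 = 4 each, +1 to first 0
Round 3: Ashgrove=18 Briarlake=20 Cedarfen=23 Elkhorn=21 Fernhollow=17 → close Elkhorn (overflow 14)
  21÷4 = 5 each, +1 to first 1
Round 4: Ashgrove=24 Briarlake=25 Cedarfen=28 Fernhollow=22 → close Cedarfen (overflow 17)
  28÷3 = 9 each, +1 to first 1
Round 5: Ashgrove=34 Briarlake=34 Fernhollow=31 → close Ashgrove (overflow 25)
  34÷2 = 17 each, +1 to first 0
Round 6: Briarlake=51 Fernhollow=48 → close Briarlake (overflow 40)
  51÷1 = 51 each, +1 to first 0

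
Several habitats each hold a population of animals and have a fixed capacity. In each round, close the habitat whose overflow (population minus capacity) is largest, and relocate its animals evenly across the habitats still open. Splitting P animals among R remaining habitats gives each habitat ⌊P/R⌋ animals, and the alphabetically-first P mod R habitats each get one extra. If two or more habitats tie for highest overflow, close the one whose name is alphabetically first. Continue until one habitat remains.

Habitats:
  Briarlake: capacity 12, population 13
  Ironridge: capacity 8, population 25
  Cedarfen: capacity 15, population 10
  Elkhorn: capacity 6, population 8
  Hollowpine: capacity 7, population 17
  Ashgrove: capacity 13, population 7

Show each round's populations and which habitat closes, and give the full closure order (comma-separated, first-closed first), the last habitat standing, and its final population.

Closure order: Ironridge, Hollowpine, Briarlake, Elkhorn, Ashgrove
Last habitat: Cedarfen with 80 animals

Round 1: Ashgrove=7 Briarlake=13 Cedarfen=10 Elkhorn=8 Hollowpine=17 Ironridge=25 → close Ironridge (overflow 17)
  25÷5 = 5 each, +1 to first 0
Round 2: Ashgrove=12 Briarlake=18 Cedarfen=15 Elkhorn=13 Hollowpine=22 → close Hollowpine (overflow 15)
  22÷4 = 5 each, +1 to first 2
Round 3: Ashgrove=18 Briarlake=24 Cedarfen=20 Elkhorn=18 → close Briarlake (overflow 12)
  24÷3 = 8 each, +1 to first 0
Round 4: Ashgrove=26 Cedarfen=28 Elkhorn=26 → close Elkhorn (overflow 20)
  26÷2 = 13 each, +1 to first 0
Round 5: Ashgrove=39 Cedarfen=41 → close Ashgrove (overflow 26)
  39÷1 = 39 each, +1 to first 0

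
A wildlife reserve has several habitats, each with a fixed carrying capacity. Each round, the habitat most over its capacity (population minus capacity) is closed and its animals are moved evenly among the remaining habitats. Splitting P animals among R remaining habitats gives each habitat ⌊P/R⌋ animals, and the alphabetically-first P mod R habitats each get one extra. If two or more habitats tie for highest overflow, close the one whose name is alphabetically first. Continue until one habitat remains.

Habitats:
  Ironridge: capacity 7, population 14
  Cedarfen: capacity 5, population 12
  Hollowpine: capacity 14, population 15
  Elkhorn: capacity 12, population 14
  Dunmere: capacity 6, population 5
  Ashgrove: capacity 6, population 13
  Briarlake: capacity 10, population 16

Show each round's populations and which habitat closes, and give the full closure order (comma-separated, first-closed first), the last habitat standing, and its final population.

Closure order: Ashgrove, Briarlake, Cedarfen, Ironridge, Elkhorn, Dunmere
Last habitat: Hollowpine with 89 animals

Round 1: Ashgrove=13 Briarlake=16 Cedarfen=12 Dunmere=5 Elkhorn=14 Hollowpine=15 Ironridge=14 → close Ashgrove (overflow 7)
  13÷6 = 2 each, +1 to first 1
Round 2: Briarlake=19 Cedarfen=14 Dunmere=7 Elkhorn=16 Hollowpine=17 Ironridge=16 → close Briarlake (overflow 9)
  19÷5 = 3 each, +1 to first 4
Round 3: Cedarfen=18 Dunmere=11 Elkhorn=20 Hollowpine=21 Ironridge=19 → close Cedarfen (overflow 13)
  18÷4 = 4 each, +1 to first 2
Round 4: Dunmere=16 Elkhorn=25 Hollowpine=25 Ironridge=23 → close Ironridge (overflow 16)
  23÷3 = 7 each, +1 to first 2
Round 5: Dunmere=24 Elkhorn=33 Hollowpine=32 → close Elkhorn (overflow 21)
  33÷2 = 16 each, +1 to first 1
Round 6: Dunmere=41 Hollowpine=48 → close Dunmere (overflow 35)
  41÷1 = 41 each, +1 to first 0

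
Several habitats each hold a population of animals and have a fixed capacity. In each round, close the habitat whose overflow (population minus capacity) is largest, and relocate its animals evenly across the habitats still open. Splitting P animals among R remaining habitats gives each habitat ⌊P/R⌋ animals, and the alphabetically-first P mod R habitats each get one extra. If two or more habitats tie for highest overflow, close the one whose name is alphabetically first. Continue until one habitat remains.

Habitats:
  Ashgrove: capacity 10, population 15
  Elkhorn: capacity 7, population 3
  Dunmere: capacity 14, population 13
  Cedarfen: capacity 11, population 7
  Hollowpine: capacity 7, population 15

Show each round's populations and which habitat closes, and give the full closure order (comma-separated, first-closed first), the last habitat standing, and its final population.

Closure order: Hollowpine, Ashgrove, Dunmere, Cedarfen
Last habitat: Elkhorn with 53 animals

Round 1: Ashgrove=15 Cedarfen=7 Dunmere=13 Elkhorn=3 Hollowpine=15 → close Hollowpine (overflow 8)
  15÷4 = 3 each, +1 to first 3
Round 2: Ashgrove=19 Cedarfen=11 Dunmere=17 Elkhorn=6 → close Ashgrove (overflow 9)
  19÷3 = 6 each, +1 to first 1
Round 3: Cedarfen=18 Dunmere=23 Elkhorn=12 → close Dunmere (overflow 9)
  23÷2 = 11 each, +1 to first 1
Round 4: Cedarfen=30 Elkhorn=23 → close Cedarfen (overflow 19)
  30÷1 = 30 each, +1 to first 0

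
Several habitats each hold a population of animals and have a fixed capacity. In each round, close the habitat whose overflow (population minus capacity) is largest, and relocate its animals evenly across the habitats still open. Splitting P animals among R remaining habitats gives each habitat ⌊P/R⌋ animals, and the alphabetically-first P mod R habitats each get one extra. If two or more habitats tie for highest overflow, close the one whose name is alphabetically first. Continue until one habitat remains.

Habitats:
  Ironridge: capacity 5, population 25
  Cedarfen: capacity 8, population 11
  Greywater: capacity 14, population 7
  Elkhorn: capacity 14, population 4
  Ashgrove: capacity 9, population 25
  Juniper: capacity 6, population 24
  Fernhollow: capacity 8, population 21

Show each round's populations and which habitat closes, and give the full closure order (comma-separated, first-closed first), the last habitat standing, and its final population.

Round 1: Ashgrove=25 Cedarfen=11 Elkhorn=4 Fernhollow=21 Greywater=7 Ironridge=25 Juniper=24 → close Ironridge (overflow 20)
  25÷6 = 4 each, +1 to first 1
Round 2: Ashgrove=30 Cedarfen=15 Elkhorn=8 Fernhollow=25 Greywater=11 Juniper=28 → close Juniper (overflow 22)
  28÷5 = 5 each, +1 to first 3
Round 3: Ashgrove=36 Cedarfen=21 Elkhorn=14 Fernhollow=30 Greywater=16 → close Ashgrove (overflow 27)
  36÷4 = 9 each, +1 to first 0
Round 4: Cedarfen=30 Elkhorn=23 Fernhollow=39 Greywater=25 → close Fernhollow (overflow 31)
  39÷3 = 13 each, +1 to first 0
Round 5: Cedarfen=43 Elkhorn=36 Greywater=38 → close Cedarfen (overflow 35)
  43÷2 = 21 each, +1 to first 1
Round 6: Elkhorn=58 Greywater=59 → close Greywater (overflow 45)
  59÷1 = 59 each, +1 to first 0

Closure order: Ironridge, Juniper, Ashgrove, Fernhollow, Cedarfen, Greywater
Last habitat: Elkhorn with 117 animals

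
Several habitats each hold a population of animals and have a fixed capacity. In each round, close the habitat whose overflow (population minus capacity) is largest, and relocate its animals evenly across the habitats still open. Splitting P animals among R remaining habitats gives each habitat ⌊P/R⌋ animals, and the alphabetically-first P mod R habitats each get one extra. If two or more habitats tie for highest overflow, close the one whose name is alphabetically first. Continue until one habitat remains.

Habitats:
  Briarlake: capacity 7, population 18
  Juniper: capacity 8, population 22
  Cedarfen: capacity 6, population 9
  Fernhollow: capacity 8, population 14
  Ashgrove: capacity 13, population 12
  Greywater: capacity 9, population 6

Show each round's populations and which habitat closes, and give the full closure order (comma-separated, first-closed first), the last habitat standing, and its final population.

Closure order: Juniper, Briarlake, Fernhollow, Cedarfen, Ashgrove
Last habitat: Greywater with 81 animals

Round 1: Ashgrove=12 Briarlake=18 Cedarfen=9 Fernhollow=14 Greywater=6 Juniper=22 → close Juniper (overflow 14)
  22÷5 = 4 each, +1 to first 2
Round 2: Ashgrove=17 Briarlake=23 Cedarfen=13 Fernhollow=18 Greywater=10 → close Briarlake (overflow 16)
  23÷4 = 5 each, +1 to first 3
Round 3: Ashgrove=23 Cedarfen=19 Fernhollow=24 Greywater=15 → close Fernhollow (overflow 16)
  24÷3 = 8 each, +1 to first 0
Round 4: Ashgrove=31 Cedarfen=27 Greywater=23 → close Cedarfen (overflow 21)
  27÷2 = 13 each, +1 to first 1
Round 5: Ashgrove=45 Greywater=36 → close Ashgrove (overflow 32)
  45÷1 = 45 each, +1 to first 0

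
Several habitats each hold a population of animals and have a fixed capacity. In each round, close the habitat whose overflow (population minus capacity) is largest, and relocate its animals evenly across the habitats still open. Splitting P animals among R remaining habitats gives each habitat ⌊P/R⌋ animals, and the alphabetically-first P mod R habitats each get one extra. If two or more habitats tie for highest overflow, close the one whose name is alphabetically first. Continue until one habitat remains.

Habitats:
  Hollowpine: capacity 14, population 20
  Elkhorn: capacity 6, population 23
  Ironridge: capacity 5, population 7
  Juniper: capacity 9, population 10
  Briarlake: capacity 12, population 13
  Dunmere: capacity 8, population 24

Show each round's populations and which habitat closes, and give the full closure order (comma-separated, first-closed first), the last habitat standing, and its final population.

Round 1: Briarlake=13 Dunmere=24 Elkhorn=23 Hollowpine=20 Ironridge=7 Juniper=10 → close Elkhorn (overflow 17)
  23÷5 = 4 each, +1 to first 3
Round 2: Briarlake=18 Dunmere=29 Hollowpine=25 Ironridge=11 Juniper=14 → close Dunmere (overflow 21)
  29÷4 = 7 each, +1 to first 1
Round 3: Briarlake=26 Hollowpine=32 Ironridge=18 Juniper=21 → close Hollowpine (overflow 18)
  32÷3 = 10 each, +1 to first 2
Round 4: Briarlake=37 Ironridge=29 Juniper=31 → close Briarlake (overflow 25)
  37÷2 = 18 each, +1 to first 1
Round 5: Ironridge=48 Juniper=49 → close Ironridge (overflow 43)
  48÷1 = 48 each, +1 to first 0

Closure order: Elkhorn, Dunmere, Hollowpine, Briarlake, Ironridge
Last habitat: Juniper with 97 animals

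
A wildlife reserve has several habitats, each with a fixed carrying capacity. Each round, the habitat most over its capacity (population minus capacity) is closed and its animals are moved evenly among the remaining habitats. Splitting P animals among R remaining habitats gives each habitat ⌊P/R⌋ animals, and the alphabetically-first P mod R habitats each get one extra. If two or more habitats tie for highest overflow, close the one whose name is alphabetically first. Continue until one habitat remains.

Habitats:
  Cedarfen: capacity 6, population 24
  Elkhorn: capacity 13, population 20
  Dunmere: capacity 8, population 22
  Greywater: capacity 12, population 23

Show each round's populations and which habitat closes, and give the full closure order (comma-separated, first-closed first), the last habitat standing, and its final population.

Closure order: Cedarfen, Dunmere, Greywater
Last habitat: Elkhorn with 89 animals

Round 1: Cedarfen=24 Dunmere=22 Elkhorn=20 Greywater=23 → close Cedarfen (overflow 18)
  24÷3 = 8 each, +1 to first 0
Round 2: Dunmere=30 Elkhorn=28 Greywater=31 → close Dunmere (overflow 22)
  30÷2 = 15 each, +1 to first 0
Round 3: Elkhorn=43 Greywater=46 → close Greywater (overflow 34)
  46÷1 = 46 each, +1 to first 0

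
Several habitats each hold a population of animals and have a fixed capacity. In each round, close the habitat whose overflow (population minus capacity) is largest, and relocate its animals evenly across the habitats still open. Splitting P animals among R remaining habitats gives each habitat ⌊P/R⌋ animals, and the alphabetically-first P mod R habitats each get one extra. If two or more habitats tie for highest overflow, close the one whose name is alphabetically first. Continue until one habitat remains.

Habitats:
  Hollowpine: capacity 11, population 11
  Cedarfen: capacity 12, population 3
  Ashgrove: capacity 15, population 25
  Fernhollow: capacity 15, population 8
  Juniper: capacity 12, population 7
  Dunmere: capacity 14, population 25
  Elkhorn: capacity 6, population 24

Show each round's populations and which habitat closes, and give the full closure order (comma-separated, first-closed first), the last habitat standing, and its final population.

Closure order: Elkhorn, Dunmere, Ashgrove, Hollowpine, Fernhollow, Juniper
Last habitat: Cedarfen with 103 animals

Round 1: Ashgrove=25 Cedarfen=3 Dunmere=25 Elkhorn=24 Fernhollow=8 Hollowpine=11 Juniper=7 → close Elkhorn (overflow 18)
  24÷6 = 4 each, +1 to first 0
Round 2: Ashgrove=29 Cedarfen=7 Dunmere=29 Fernhollow=12 Hollowpine=15 Juniper=11 → close Dunmere (overflow 15)
  29÷5 = 5 each, +1 to first 4
Round 3: Ashgrove=35 Cedarfen=13 Fernhollow=18 Hollowpine=21 Juniper=16 → close Ashgrove (overflow 20)
  35÷4 = 8 each, +1 to first 3
Round 4: Cedarfen=22 Fernhollow=27 Hollowpine=30 Juniper=24 → close Hollowpine (overflow 19)
  30÷3 = 10 each, +1 to first 0
Round 5: Cedarfen=32 Fernhollow=37 Juniper=34 → close Fernhollow (overflow 22)
  37÷2 = 18 each, +1 to first 1
Round 6: Cedarfen=51 Juniper=52 → close Juniper (overflow 40)
  52÷1 = 52 each, +1 to first 0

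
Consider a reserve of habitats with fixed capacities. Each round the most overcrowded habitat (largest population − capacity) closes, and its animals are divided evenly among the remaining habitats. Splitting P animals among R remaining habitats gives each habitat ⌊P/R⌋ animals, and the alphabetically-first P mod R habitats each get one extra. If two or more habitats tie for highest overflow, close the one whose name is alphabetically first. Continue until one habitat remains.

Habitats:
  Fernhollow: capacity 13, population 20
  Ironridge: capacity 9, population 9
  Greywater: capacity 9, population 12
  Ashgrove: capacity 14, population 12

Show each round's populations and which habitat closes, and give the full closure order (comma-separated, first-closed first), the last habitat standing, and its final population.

Closure order: Fernhollow, Greywater, Ashgrove
Last habitat: Ironridge with 53 animals

Round 1: Ashgrove=12 Fernhollow=20 Greywater=12 Ironridge=9 → close Fernhollow (overflow 7)
  20÷3 = 6 each, +1 to first 2
Round 2: Ashgrove=19 Greywater=19 Ironridge=15 → close Greywater (overflow 10)
  19÷2 = 9 each, +1 to first 1
Round 3: Ashgrove=29 Ironridge=24 → close Ashgrove (overflow 15)
  29÷1 = 29 each, +1 to first 0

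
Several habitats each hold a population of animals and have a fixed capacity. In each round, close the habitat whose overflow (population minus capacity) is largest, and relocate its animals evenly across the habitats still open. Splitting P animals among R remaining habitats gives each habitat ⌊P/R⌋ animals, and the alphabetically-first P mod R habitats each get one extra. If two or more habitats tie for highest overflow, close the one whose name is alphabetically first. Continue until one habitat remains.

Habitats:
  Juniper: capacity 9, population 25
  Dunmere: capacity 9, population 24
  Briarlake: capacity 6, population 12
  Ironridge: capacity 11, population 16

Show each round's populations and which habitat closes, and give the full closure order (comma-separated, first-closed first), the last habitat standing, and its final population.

Round 1: Briarlake=12 Dunmere=24 Ironridge=16 Juniper=25 → close Juniper (overflow 16)
  25÷3 = 8 each, +1 to first 1
Round 2: Briarlake=21 Dunmere=32 Ironridge=24 → close Dunmere (overflow 23)
  32÷2 = 16 each, +1 to first 0
Round 3: Briarlake=37 Ironridge=40 → close Briarlake (overflow 31)
  37÷1 = 37 each, +1 to first 0

Closure order: Juniper, Dunmere, Briarlake
Last habitat: Ironridge with 77 animals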